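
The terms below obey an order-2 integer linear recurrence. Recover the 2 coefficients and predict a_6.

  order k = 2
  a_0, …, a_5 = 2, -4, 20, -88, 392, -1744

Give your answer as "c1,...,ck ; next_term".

-4,2 ; 7760

  a_2 = -4·-4 + 2·2 = 20
  a_3 = -4·20 + 2·-4 = -88
  a_4 = -4·-88 + 2·20 = 392
  a_5 = -4·392 + 2·-88 = -1744
  a_6 = -4·-1744 + 2·392 = 7760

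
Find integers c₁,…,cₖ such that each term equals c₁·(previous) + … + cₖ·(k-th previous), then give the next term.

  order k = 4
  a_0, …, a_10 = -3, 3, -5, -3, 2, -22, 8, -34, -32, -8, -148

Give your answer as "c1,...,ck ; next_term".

  a_4 = 0·-3 + 2·-5 + 2·3 + -2·-3 = 2
  a_5 = 0·2 + 2·-3 + 2·-5 + -2·3 = -22
  a_6 = 0·-22 + 2·2 + 2·-3 + -2·-5 = 8
  a_7 = 0·8 + 2·-22 + 2·2 + -2·-3 = -34
  a_8 = 0·-34 + 2·8 + 2·-22 + -2·2 = -32
  a_9 = 0·-32 + 2·-34 + 2·8 + -2·-22 = -8
  a_10 = 0·-8 + 2·-32 + 2·-34 + -2·8 = -148
  a_11 = 0·-148 + 2·-8 + 2·-32 + -2·-34 = -12

0,2,2,-2 ; -12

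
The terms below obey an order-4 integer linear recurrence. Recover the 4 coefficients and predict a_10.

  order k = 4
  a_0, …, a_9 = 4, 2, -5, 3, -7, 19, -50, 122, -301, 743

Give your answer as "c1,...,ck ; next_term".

-2,1,0,1 ; -1837

  a_4 = -2·3 + 1·-5 + 0·2 + 1·4 = -7
  a_5 = -2·-7 + 1·3 + 0·-5 + 1·2 = 19
  a_6 = -2·19 + 1·-7 + 0·3 + 1·-5 = -50
  a_7 = -2·-50 + 1·19 + 0·-7 + 1·3 = 122
  a_8 = -2·122 + 1·-50 + 0·19 + 1·-7 = -301
  a_9 = -2·-301 + 1·122 + 0·-50 + 1·19 = 743
  a_10 = -2·743 + 1·-301 + 0·122 + 1·-50 = -1837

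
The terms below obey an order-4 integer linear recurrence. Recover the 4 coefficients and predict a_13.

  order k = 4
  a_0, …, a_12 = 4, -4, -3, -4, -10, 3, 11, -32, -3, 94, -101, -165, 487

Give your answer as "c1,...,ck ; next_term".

0,-2,3,-1 ; -67

  a_4 = 0·-4 + -2·-3 + 3·-4 + -1·4 = -10
  a_5 = 0·-10 + -2·-4 + 3·-3 + -1·-4 = 3
  a_6 = 0·3 + -2·-10 + 3·-4 + -1·-3 = 11
  a_7 = 0·11 + -2·3 + 3·-10 + -1·-4 = -32
  a_8 = 0·-32 + -2·11 + 3·3 + -1·-10 = -3
  a_9 = 0·-3 + -2·-32 + 3·11 + -1·3 = 94
  a_10 = 0·94 + -2·-3 + 3·-32 + -1·11 = -101
  a_11 = 0·-101 + -2·94 + 3·-3 + -1·-32 = -165
  a_12 = 0·-165 + -2·-101 + 3·94 + -1·-3 = 487
  a_13 = 0·487 + -2·-165 + 3·-101 + -1·94 = -67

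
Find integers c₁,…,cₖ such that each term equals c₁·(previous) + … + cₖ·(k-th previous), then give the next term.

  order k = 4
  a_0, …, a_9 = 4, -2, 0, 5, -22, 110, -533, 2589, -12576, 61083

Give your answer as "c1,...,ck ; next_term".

-4,4,-1,-1 ; -296692

  a_4 = -4·5 + 4·0 + -1·-2 + -1·4 = -22
  a_5 = -4·-22 + 4·5 + -1·0 + -1·-2 = 110
  a_6 = -4·110 + 4·-22 + -1·5 + -1·0 = -533
  a_7 = -4·-533 + 4·110 + -1·-22 + -1·5 = 2589
  a_8 = -4·2589 + 4·-533 + -1·110 + -1·-22 = -12576
  a_9 = -4·-12576 + 4·2589 + -1·-533 + -1·110 = 61083
  a_10 = -4·61083 + 4·-12576 + -1·2589 + -1·-533 = -296692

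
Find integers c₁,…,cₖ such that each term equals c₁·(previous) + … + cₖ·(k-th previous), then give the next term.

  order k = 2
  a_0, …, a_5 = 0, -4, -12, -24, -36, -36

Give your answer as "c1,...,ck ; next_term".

3,-3 ; 0

  a_2 = 3·-4 + -3·0 = -12
  a_3 = 3·-12 + -3·-4 = -24
  a_4 = 3·-24 + -3·-12 = -36
  a_5 = 3·-36 + -3·-24 = -36
  a_6 = 3·-36 + -3·-36 = 0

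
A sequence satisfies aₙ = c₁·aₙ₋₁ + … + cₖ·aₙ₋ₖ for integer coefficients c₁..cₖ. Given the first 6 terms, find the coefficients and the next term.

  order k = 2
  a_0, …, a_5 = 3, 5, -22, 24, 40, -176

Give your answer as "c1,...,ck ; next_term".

  a_2 = -2·5 + -4·3 = -22
  a_3 = -2·-22 + -4·5 = 24
  a_4 = -2·24 + -4·-22 = 40
  a_5 = -2·40 + -4·24 = -176
  a_6 = -2·-176 + -4·40 = 192

-2,-4 ; 192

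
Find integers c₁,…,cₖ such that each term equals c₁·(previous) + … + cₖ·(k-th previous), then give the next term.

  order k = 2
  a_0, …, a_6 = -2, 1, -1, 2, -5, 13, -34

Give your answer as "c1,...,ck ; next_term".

  a_2 = -3·1 + -1·-2 = -1
  a_3 = -3·-1 + -1·1 = 2
  a_4 = -3·2 + -1·-1 = -5
  a_5 = -3·-5 + -1·2 = 13
  a_6 = -3·13 + -1·-5 = -34
  a_7 = -3·-34 + -1·13 = 89

-3,-1 ; 89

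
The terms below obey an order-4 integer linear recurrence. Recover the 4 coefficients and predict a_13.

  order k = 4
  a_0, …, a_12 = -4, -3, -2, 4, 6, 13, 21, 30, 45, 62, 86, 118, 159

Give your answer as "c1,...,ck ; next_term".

  a_4 = 1·4 + 1·-2 + 0·-3 + -1·-4 = 6
  a_5 = 1·6 + 1·4 + 0·-2 + -1·-3 = 13
  a_6 = 1·13 + 1·6 + 0·4 + -1·-2 = 21
  a_7 = 1·21 + 1·13 + 0·6 + -1·4 = 30
  a_8 = 1·30 + 1·21 + 0·13 + -1·6 = 45
  a_9 = 1·45 + 1·30 + 0·21 + -1·13 = 62
  a_10 = 1·62 + 1·45 + 0·30 + -1·21 = 86
  a_11 = 1·86 + 1·62 + 0·45 + -1·30 = 118
  a_12 = 1·118 + 1·86 + 0·62 + -1·45 = 159
  a_13 = 1·159 + 1·118 + 0·86 + -1·62 = 215

1,1,0,-1 ; 215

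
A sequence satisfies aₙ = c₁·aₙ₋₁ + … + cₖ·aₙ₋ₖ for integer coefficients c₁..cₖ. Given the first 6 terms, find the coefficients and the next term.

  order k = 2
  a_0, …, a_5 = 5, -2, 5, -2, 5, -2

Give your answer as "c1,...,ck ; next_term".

0,1 ; 5

  a_2 = 0·-2 + 1·5 = 5
  a_3 = 0·5 + 1·-2 = -2
  a_4 = 0·-2 + 1·5 = 5
  a_5 = 0·5 + 1·-2 = -2
  a_6 = 0·-2 + 1·5 = 5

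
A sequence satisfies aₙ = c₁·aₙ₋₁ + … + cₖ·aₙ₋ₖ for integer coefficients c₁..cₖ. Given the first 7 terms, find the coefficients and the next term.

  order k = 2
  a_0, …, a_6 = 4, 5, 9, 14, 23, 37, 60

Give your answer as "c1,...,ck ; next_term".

1,1 ; 97

  a_2 = 1·5 + 1·4 = 9
  a_3 = 1·9 + 1·5 = 14
  a_4 = 1·14 + 1·9 = 23
  a_5 = 1·23 + 1·14 = 37
  a_6 = 1·37 + 1·23 = 60
  a_7 = 1·60 + 1·37 = 97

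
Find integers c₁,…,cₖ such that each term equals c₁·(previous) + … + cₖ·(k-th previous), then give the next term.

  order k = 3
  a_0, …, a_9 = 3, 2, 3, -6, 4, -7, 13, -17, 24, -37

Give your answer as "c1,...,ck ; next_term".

-1,0,-1 ; 54

  a_3 = -1·3 + 0·2 + -1·3 = -6
  a_4 = -1·-6 + 0·3 + -1·2 = 4
  a_5 = -1·4 + 0·-6 + -1·3 = -7
  a_6 = -1·-7 + 0·4 + -1·-6 = 13
  a_7 = -1·13 + 0·-7 + -1·4 = -17
  a_8 = -1·-17 + 0·13 + -1·-7 = 24
  a_9 = -1·24 + 0·-17 + -1·13 = -37
  a_10 = -1·-37 + 0·24 + -1·-17 = 54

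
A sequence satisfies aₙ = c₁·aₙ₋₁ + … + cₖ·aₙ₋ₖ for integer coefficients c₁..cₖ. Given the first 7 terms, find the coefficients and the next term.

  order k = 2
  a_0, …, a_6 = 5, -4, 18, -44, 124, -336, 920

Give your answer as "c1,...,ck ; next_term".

  a_2 = -2·-4 + 2·5 = 18
  a_3 = -2·18 + 2·-4 = -44
  a_4 = -2·-44 + 2·18 = 124
  a_5 = -2·124 + 2·-44 = -336
  a_6 = -2·-336 + 2·124 = 920
  a_7 = -2·920 + 2·-336 = -2512

-2,2 ; -2512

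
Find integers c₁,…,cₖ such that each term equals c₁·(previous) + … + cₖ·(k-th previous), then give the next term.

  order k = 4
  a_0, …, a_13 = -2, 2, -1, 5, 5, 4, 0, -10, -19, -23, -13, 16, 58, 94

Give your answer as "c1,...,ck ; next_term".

1,0,-1,-1 ; 91

  a_4 = 1·5 + 0·-1 + -1·2 + -1·-2 = 5
  a_5 = 1·5 + 0·5 + -1·-1 + -1·2 = 4
  a_6 = 1·4 + 0·5 + -1·5 + -1·-1 = 0
  a_7 = 1·0 + 0·4 + -1·5 + -1·5 = -10
  a_8 = 1·-10 + 0·0 + -1·4 + -1·5 = -19
  a_9 = 1·-19 + 0·-10 + -1·0 + -1·4 = -23
  a_10 = 1·-23 + 0·-19 + -1·-10 + -1·0 = -13
  a_11 = 1·-13 + 0·-23 + -1·-19 + -1·-10 = 16
  a_12 = 1·16 + 0·-13 + -1·-23 + -1·-19 = 58
  a_13 = 1·58 + 0·16 + -1·-13 + -1·-23 = 94
  a_14 = 1·94 + 0·58 + -1·16 + -1·-13 = 91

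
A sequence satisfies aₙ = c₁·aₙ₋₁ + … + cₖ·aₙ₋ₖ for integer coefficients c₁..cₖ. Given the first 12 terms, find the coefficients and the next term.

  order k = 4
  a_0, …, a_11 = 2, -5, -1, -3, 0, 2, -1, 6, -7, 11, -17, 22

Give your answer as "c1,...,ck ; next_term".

  a_4 = -1·-3 + 1·-1 + 0·-5 + -1·2 = 0
  a_5 = -1·0 + 1·-3 + 0·-1 + -1·-5 = 2
  a_6 = -1·2 + 1·0 + 0·-3 + -1·-1 = -1
  a_7 = -1·-1 + 1·2 + 0·0 + -1·-3 = 6
  a_8 = -1·6 + 1·-1 + 0·2 + -1·0 = -7
  a_9 = -1·-7 + 1·6 + 0·-1 + -1·2 = 11
  a_10 = -1·11 + 1·-7 + 0·6 + -1·-1 = -17
  a_11 = -1·-17 + 1·11 + 0·-7 + -1·6 = 22
  a_12 = -1·22 + 1·-17 + 0·11 + -1·-7 = -32

-1,1,0,-1 ; -32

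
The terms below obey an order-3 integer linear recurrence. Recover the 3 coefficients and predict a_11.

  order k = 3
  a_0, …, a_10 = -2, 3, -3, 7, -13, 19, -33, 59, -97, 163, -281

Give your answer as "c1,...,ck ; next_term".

  a_3 = -1·-3 + 0·3 + -2·-2 = 7
  a_4 = -1·7 + 0·-3 + -2·3 = -13
  a_5 = -1·-13 + 0·7 + -2·-3 = 19
  a_6 = -1·19 + 0·-13 + -2·7 = -33
  a_7 = -1·-33 + 0·19 + -2·-13 = 59
  a_8 = -1·59 + 0·-33 + -2·19 = -97
  a_9 = -1·-97 + 0·59 + -2·-33 = 163
  a_10 = -1·163 + 0·-97 + -2·59 = -281
  a_11 = -1·-281 + 0·163 + -2·-97 = 475

-1,0,-2 ; 475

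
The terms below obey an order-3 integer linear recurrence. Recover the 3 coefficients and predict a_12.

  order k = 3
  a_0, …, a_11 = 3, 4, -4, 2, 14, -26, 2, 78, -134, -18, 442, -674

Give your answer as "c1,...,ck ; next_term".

-1,-2,2 ; -246

  a_3 = -1·-4 + -2·4 + 2·3 = 2
  a_4 = -1·2 + -2·-4 + 2·4 = 14
  a_5 = -1·14 + -2·2 + 2·-4 = -26
  a_6 = -1·-26 + -2·14 + 2·2 = 2
  a_7 = -1·2 + -2·-26 + 2·14 = 78
  a_8 = -1·78 + -2·2 + 2·-26 = -134
  a_9 = -1·-134 + -2·78 + 2·2 = -18
  a_10 = -1·-18 + -2·-134 + 2·78 = 442
  a_11 = -1·442 + -2·-18 + 2·-134 = -674
  a_12 = -1·-674 + -2·442 + 2·-18 = -246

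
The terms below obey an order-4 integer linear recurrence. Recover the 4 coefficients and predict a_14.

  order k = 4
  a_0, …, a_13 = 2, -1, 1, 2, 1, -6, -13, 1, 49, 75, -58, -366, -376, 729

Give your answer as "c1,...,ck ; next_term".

  a_4 = 2·2 + -4·1 + 1·-1 + 1·2 = 1
  a_5 = 2·1 + -4·2 + 1·1 + 1·-1 = -6
  a_6 = 2·-6 + -4·1 + 1·2 + 1·1 = -13
  a_7 = 2·-13 + -4·-6 + 1·1 + 1·2 = 1
  a_8 = 2·1 + -4·-13 + 1·-6 + 1·1 = 49
  a_9 = 2·49 + -4·1 + 1·-13 + 1·-6 = 75
  a_10 = 2·75 + -4·49 + 1·1 + 1·-13 = -58
  a_11 = 2·-58 + -4·75 + 1·49 + 1·1 = -366
  a_12 = 2·-366 + -4·-58 + 1·75 + 1·49 = -376
  a_13 = 2·-376 + -4·-366 + 1·-58 + 1·75 = 729
  a_14 = 2·729 + -4·-376 + 1·-366 + 1·-58 = 2538

2,-4,1,1 ; 2538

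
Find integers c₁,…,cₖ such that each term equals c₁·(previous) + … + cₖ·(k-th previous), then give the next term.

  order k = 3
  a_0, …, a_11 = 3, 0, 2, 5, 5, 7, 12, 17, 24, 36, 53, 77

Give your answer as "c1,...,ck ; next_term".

1,0,1 ; 113

  a_3 = 1·2 + 0·0 + 1·3 = 5
  a_4 = 1·5 + 0·2 + 1·0 = 5
  a_5 = 1·5 + 0·5 + 1·2 = 7
  a_6 = 1·7 + 0·5 + 1·5 = 12
  a_7 = 1·12 + 0·7 + 1·5 = 17
  a_8 = 1·17 + 0·12 + 1·7 = 24
  a_9 = 1·24 + 0·17 + 1·12 = 36
  a_10 = 1·36 + 0·24 + 1·17 = 53
  a_11 = 1·53 + 0·36 + 1·24 = 77
  a_12 = 1·77 + 0·53 + 1·36 = 113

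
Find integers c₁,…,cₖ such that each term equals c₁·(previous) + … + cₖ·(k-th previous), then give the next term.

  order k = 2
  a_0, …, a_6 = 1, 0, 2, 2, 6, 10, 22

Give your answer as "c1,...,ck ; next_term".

  a_2 = 1·0 + 2·1 = 2
  a_3 = 1·2 + 2·0 = 2
  a_4 = 1·2 + 2·2 = 6
  a_5 = 1·6 + 2·2 = 10
  a_6 = 1·10 + 2·6 = 22
  a_7 = 1·22 + 2·10 = 42

1,2 ; 42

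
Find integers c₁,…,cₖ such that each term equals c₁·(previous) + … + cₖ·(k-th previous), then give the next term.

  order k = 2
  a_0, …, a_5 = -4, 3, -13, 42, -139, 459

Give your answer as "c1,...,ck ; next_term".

-3,1 ; -1516

  a_2 = -3·3 + 1·-4 = -13
  a_3 = -3·-13 + 1·3 = 42
  a_4 = -3·42 + 1·-13 = -139
  a_5 = -3·-139 + 1·42 = 459
  a_6 = -3·459 + 1·-139 = -1516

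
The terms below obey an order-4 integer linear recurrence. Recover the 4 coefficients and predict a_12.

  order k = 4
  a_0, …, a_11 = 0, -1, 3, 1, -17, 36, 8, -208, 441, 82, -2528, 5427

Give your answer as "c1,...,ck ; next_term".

-2,-4,3,3 ; 827

  a_4 = -2·1 + -4·3 + 3·-1 + 3·0 = -17
  a_5 = -2·-17 + -4·1 + 3·3 + 3·-1 = 36
  a_6 = -2·36 + -4·-17 + 3·1 + 3·3 = 8
  a_7 = -2·8 + -4·36 + 3·-17 + 3·1 = -208
  a_8 = -2·-208 + -4·8 + 3·36 + 3·-17 = 441
  a_9 = -2·441 + -4·-208 + 3·8 + 3·36 = 82
  a_10 = -2·82 + -4·441 + 3·-208 + 3·8 = -2528
  a_11 = -2·-2528 + -4·82 + 3·441 + 3·-208 = 5427
  a_12 = -2·5427 + -4·-2528 + 3·82 + 3·441 = 827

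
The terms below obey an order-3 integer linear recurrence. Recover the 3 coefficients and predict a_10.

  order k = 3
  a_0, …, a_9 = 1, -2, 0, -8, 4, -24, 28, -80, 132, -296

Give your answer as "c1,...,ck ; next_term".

  a_3 = 0·0 + 3·-2 + -2·1 = -8
  a_4 = 0·-8 + 3·0 + -2·-2 = 4
  a_5 = 0·4 + 3·-8 + -2·0 = -24
  a_6 = 0·-24 + 3·4 + -2·-8 = 28
  a_7 = 0·28 + 3·-24 + -2·4 = -80
  a_8 = 0·-80 + 3·28 + -2·-24 = 132
  a_9 = 0·132 + 3·-80 + -2·28 = -296
  a_10 = 0·-296 + 3·132 + -2·-80 = 556

0,3,-2 ; 556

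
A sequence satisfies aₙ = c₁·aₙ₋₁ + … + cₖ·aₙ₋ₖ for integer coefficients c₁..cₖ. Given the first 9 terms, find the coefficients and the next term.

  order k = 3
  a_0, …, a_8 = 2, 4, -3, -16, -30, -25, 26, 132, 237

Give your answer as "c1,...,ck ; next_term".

2,-2,-1 ; 184

  a_3 = 2·-3 + -2·4 + -1·2 = -16
  a_4 = 2·-16 + -2·-3 + -1·4 = -30
  a_5 = 2·-30 + -2·-16 + -1·-3 = -25
  a_6 = 2·-25 + -2·-30 + -1·-16 = 26
  a_7 = 2·26 + -2·-25 + -1·-30 = 132
  a_8 = 2·132 + -2·26 + -1·-25 = 237
  a_9 = 2·237 + -2·132 + -1·26 = 184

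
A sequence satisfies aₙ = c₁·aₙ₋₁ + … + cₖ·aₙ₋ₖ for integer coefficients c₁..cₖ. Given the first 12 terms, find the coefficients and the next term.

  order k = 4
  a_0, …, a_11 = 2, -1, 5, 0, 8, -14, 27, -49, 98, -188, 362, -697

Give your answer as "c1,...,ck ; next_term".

-1,1,-1,1 ; 1345

  a_4 = -1·0 + 1·5 + -1·-1 + 1·2 = 8
  a_5 = -1·8 + 1·0 + -1·5 + 1·-1 = -14
  a_6 = -1·-14 + 1·8 + -1·0 + 1·5 = 27
  a_7 = -1·27 + 1·-14 + -1·8 + 1·0 = -49
  a_8 = -1·-49 + 1·27 + -1·-14 + 1·8 = 98
  a_9 = -1·98 + 1·-49 + -1·27 + 1·-14 = -188
  a_10 = -1·-188 + 1·98 + -1·-49 + 1·27 = 362
  a_11 = -1·362 + 1·-188 + -1·98 + 1·-49 = -697
  a_12 = -1·-697 + 1·362 + -1·-188 + 1·98 = 1345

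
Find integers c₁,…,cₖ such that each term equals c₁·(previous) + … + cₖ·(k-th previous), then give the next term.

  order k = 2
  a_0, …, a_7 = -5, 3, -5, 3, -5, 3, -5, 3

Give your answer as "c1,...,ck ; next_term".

0,1 ; -5

  a_2 = 0·3 + 1·-5 = -5
  a_3 = 0·-5 + 1·3 = 3
  a_4 = 0·3 + 1·-5 = -5
  a_5 = 0·-5 + 1·3 = 3
  a_6 = 0·3 + 1·-5 = -5
  a_7 = 0·-5 + 1·3 = 3
  a_8 = 0·3 + 1·-5 = -5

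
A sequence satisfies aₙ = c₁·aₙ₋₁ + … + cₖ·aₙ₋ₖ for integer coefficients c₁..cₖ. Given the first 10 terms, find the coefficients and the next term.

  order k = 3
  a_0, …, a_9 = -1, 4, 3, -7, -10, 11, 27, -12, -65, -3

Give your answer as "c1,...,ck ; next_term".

0,-2,-1 ; 142

  a_3 = 0·3 + -2·4 + -1·-1 = -7
  a_4 = 0·-7 + -2·3 + -1·4 = -10
  a_5 = 0·-10 + -2·-7 + -1·3 = 11
  a_6 = 0·11 + -2·-10 + -1·-7 = 27
  a_7 = 0·27 + -2·11 + -1·-10 = -12
  a_8 = 0·-12 + -2·27 + -1·11 = -65
  a_9 = 0·-65 + -2·-12 + -1·27 = -3
  a_10 = 0·-3 + -2·-65 + -1·-12 = 142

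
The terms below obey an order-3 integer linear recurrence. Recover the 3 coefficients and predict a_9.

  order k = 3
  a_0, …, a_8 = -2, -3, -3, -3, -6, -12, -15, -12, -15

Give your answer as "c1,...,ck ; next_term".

  a_3 = 2·-3 + -3·-3 + 3·-2 = -3
  a_4 = 2·-3 + -3·-3 + 3·-3 = -6
  a_5 = 2·-6 + -3·-3 + 3·-3 = -12
  a_6 = 2·-12 + -3·-6 + 3·-3 = -15
  a_7 = 2·-15 + -3·-12 + 3·-6 = -12
  a_8 = 2·-12 + -3·-15 + 3·-12 = -15
  a_9 = 2·-15 + -3·-12 + 3·-15 = -39

2,-3,3 ; -39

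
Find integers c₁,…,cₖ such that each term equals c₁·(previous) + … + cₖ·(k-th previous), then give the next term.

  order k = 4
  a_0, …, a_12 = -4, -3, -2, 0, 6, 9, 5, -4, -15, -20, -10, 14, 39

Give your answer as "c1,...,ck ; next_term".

  a_4 = 1·0 + -1·-2 + 0·-3 + -1·-4 = 6
  a_5 = 1·6 + -1·0 + 0·-2 + -1·-3 = 9
  a_6 = 1·9 + -1·6 + 0·0 + -1·-2 = 5
  a_7 = 1·5 + -1·9 + 0·6 + -1·0 = -4
  a_8 = 1·-4 + -1·5 + 0·9 + -1·6 = -15
  a_9 = 1·-15 + -1·-4 + 0·5 + -1·9 = -20
  a_10 = 1·-20 + -1·-15 + 0·-4 + -1·5 = -10
  a_11 = 1·-10 + -1·-20 + 0·-15 + -1·-4 = 14
  a_12 = 1·14 + -1·-10 + 0·-20 + -1·-15 = 39
  a_13 = 1·39 + -1·14 + 0·-10 + -1·-20 = 45

1,-1,0,-1 ; 45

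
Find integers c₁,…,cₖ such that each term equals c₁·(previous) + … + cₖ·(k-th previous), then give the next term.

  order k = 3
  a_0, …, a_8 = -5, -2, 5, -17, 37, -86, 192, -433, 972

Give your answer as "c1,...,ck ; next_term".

-2,1,1 ; -2185

  a_3 = -2·5 + 1·-2 + 1·-5 = -17
  a_4 = -2·-17 + 1·5 + 1·-2 = 37
  a_5 = -2·37 + 1·-17 + 1·5 = -86
  a_6 = -2·-86 + 1·37 + 1·-17 = 192
  a_7 = -2·192 + 1·-86 + 1·37 = -433
  a_8 = -2·-433 + 1·192 + 1·-86 = 972
  a_9 = -2·972 + 1·-433 + 1·192 = -2185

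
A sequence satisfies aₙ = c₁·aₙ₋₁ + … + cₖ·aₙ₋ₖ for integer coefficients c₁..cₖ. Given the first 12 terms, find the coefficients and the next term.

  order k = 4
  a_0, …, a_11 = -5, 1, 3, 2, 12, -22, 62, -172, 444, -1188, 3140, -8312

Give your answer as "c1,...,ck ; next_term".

  a_4 = -2·2 + 2·3 + 0·1 + -2·-5 = 12
  a_5 = -2·12 + 2·2 + 0·3 + -2·1 = -22
  a_6 = -2·-22 + 2·12 + 0·2 + -2·3 = 62
  a_7 = -2·62 + 2·-22 + 0·12 + -2·2 = -172
  a_8 = -2·-172 + 2·62 + 0·-22 + -2·12 = 444
  a_9 = -2·444 + 2·-172 + 0·62 + -2·-22 = -1188
  a_10 = -2·-1188 + 2·444 + 0·-172 + -2·62 = 3140
  a_11 = -2·3140 + 2·-1188 + 0·444 + -2·-172 = -8312
  a_12 = -2·-8312 + 2·3140 + 0·-1188 + -2·444 = 22016

-2,2,0,-2 ; 22016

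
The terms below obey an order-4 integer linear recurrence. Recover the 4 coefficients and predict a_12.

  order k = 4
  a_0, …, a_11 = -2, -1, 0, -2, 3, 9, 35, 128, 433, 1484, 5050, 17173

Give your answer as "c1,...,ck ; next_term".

3,2,-1,-4 ; 58403

  a_4 = 3·-2 + 2·0 + -1·-1 + -4·-2 = 3
  a_5 = 3·3 + 2·-2 + -1·0 + -4·-1 = 9
  a_6 = 3·9 + 2·3 + -1·-2 + -4·0 = 35
  a_7 = 3·35 + 2·9 + -1·3 + -4·-2 = 128
  a_8 = 3·128 + 2·35 + -1·9 + -4·3 = 433
  a_9 = 3·433 + 2·128 + -1·35 + -4·9 = 1484
  a_10 = 3·1484 + 2·433 + -1·128 + -4·35 = 5050
  a_11 = 3·5050 + 2·1484 + -1·433 + -4·128 = 17173
  a_12 = 3·17173 + 2·5050 + -1·1484 + -4·433 = 58403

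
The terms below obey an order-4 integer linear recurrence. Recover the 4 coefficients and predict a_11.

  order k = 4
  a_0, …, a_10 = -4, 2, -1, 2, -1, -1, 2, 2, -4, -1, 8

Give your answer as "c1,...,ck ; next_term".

  a_4 = 0·2 + -1·-1 + 1·2 + 1·-4 = -1
  a_5 = 0·-1 + -1·2 + 1·-1 + 1·2 = -1
  a_6 = 0·-1 + -1·-1 + 1·2 + 1·-1 = 2
  a_7 = 0·2 + -1·-1 + 1·-1 + 1·2 = 2
  a_8 = 0·2 + -1·2 + 1·-1 + 1·-1 = -4
  a_9 = 0·-4 + -1·2 + 1·2 + 1·-1 = -1
  a_10 = 0·-1 + -1·-4 + 1·2 + 1·2 = 8
  a_11 = 0·8 + -1·-1 + 1·-4 + 1·2 = -1

0,-1,1,1 ; -1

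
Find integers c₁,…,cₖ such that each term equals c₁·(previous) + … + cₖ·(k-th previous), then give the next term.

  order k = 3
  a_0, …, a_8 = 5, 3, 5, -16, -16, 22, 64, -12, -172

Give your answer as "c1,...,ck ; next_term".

  a_3 = 0·5 + -2·3 + -2·5 = -16
  a_4 = 0·-16 + -2·5 + -2·3 = -16
  a_5 = 0·-16 + -2·-16 + -2·5 = 22
  a_6 = 0·22 + -2·-16 + -2·-16 = 64
  a_7 = 0·64 + -2·22 + -2·-16 = -12
  a_8 = 0·-12 + -2·64 + -2·22 = -172
  a_9 = 0·-172 + -2·-12 + -2·64 = -104

0,-2,-2 ; -104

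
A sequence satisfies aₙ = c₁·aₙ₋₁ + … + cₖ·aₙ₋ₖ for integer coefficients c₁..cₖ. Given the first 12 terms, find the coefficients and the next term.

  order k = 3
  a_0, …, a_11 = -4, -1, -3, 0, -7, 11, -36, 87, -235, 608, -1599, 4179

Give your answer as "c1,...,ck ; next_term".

  a_3 = -2·-3 + 2·-1 + 1·-4 = 0
  a_4 = -2·0 + 2·-3 + 1·-1 = -7
  a_5 = -2·-7 + 2·0 + 1·-3 = 11
  a_6 = -2·11 + 2·-7 + 1·0 = -36
  a_7 = -2·-36 + 2·11 + 1·-7 = 87
  a_8 = -2·87 + 2·-36 + 1·11 = -235
  a_9 = -2·-235 + 2·87 + 1·-36 = 608
  a_10 = -2·608 + 2·-235 + 1·87 = -1599
  a_11 = -2·-1599 + 2·608 + 1·-235 = 4179
  a_12 = -2·4179 + 2·-1599 + 1·608 = -10948

-2,2,1 ; -10948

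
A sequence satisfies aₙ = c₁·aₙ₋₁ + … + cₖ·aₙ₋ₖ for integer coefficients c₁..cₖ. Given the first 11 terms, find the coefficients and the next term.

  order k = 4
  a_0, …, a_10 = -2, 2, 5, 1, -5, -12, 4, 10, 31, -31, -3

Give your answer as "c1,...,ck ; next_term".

  a_4 = -1·1 + 0·5 + -3·2 + -1·-2 = -5
  a_5 = -1·-5 + 0·1 + -3·5 + -1·2 = -12
  a_6 = -1·-12 + 0·-5 + -3·1 + -1·5 = 4
  a_7 = -1·4 + 0·-12 + -3·-5 + -1·1 = 10
  a_8 = -1·10 + 0·4 + -3·-12 + -1·-5 = 31
  a_9 = -1·31 + 0·10 + -3·4 + -1·-12 = -31
  a_10 = -1·-31 + 0·31 + -3·10 + -1·4 = -3
  a_11 = -1·-3 + 0·-31 + -3·31 + -1·10 = -100

-1,0,-3,-1 ; -100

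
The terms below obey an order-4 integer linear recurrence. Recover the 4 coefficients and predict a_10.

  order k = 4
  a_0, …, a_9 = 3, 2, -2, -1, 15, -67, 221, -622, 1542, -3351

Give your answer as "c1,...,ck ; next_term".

  a_4 = -4·-1 + -3·-2 + 4·2 + -1·3 = 15
  a_5 = -4·15 + -3·-1 + 4·-2 + -1·2 = -67
  a_6 = -4·-67 + -3·15 + 4·-1 + -1·-2 = 221
  a_7 = -4·221 + -3·-67 + 4·15 + -1·-1 = -622
  a_8 = -4·-622 + -3·221 + 4·-67 + -1·15 = 1542
  a_9 = -4·1542 + -3·-622 + 4·221 + -1·-67 = -3351
  a_10 = -4·-3351 + -3·1542 + 4·-622 + -1·221 = 6069

-4,-3,4,-1 ; 6069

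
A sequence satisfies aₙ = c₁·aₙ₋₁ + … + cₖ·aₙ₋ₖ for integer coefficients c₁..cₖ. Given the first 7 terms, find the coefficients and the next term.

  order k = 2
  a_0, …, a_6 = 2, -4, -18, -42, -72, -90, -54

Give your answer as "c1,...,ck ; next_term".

3,-3 ; 108

  a_2 = 3·-4 + -3·2 = -18
  a_3 = 3·-18 + -3·-4 = -42
  a_4 = 3·-42 + -3·-18 = -72
  a_5 = 3·-72 + -3·-42 = -90
  a_6 = 3·-90 + -3·-72 = -54
  a_7 = 3·-54 + -3·-90 = 108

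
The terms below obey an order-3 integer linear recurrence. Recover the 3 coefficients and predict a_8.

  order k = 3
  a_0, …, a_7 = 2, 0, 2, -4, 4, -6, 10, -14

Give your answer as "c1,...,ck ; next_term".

-1,0,-1 ; 20

  a_3 = -1·2 + 0·0 + -1·2 = -4
  a_4 = -1·-4 + 0·2 + -1·0 = 4
  a_5 = -1·4 + 0·-4 + -1·2 = -6
  a_6 = -1·-6 + 0·4 + -1·-4 = 10
  a_7 = -1·10 + 0·-6 + -1·4 = -14
  a_8 = -1·-14 + 0·10 + -1·-6 = 20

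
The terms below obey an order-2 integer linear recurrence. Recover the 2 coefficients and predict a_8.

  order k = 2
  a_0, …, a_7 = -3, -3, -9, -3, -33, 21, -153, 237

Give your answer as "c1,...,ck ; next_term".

-1,4 ; -849

  a_2 = -1·-3 + 4·-3 = -9
  a_3 = -1·-9 + 4·-3 = -3
  a_4 = -1·-3 + 4·-9 = -33
  a_5 = -1·-33 + 4·-3 = 21
  a_6 = -1·21 + 4·-33 = -153
  a_7 = -1·-153 + 4·21 = 237
  a_8 = -1·237 + 4·-153 = -849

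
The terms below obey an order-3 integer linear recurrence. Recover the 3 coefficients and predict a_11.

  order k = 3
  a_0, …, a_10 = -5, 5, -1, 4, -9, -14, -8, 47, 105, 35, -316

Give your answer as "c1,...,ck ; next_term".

  a_3 = 1·-1 + -2·5 + -3·-5 = 4
  a_4 = 1·4 + -2·-1 + -3·5 = -9
  a_5 = 1·-9 + -2·4 + -3·-1 = -14
  a_6 = 1·-14 + -2·-9 + -3·4 = -8
  a_7 = 1·-8 + -2·-14 + -3·-9 = 47
  a_8 = 1·47 + -2·-8 + -3·-14 = 105
  a_9 = 1·105 + -2·47 + -3·-8 = 35
  a_10 = 1·35 + -2·105 + -3·47 = -316
  a_11 = 1·-316 + -2·35 + -3·105 = -701

1,-2,-3 ; -701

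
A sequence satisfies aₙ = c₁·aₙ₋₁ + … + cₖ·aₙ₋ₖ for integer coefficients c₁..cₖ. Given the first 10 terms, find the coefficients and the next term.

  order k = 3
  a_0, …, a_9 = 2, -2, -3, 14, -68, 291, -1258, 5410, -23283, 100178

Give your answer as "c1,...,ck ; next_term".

  a_3 = -4·-3 + 2·-2 + 3·2 = 14
  a_4 = -4·14 + 2·-3 + 3·-2 = -68
  a_5 = -4·-68 + 2·14 + 3·-3 = 291
  a_6 = -4·291 + 2·-68 + 3·14 = -1258
  a_7 = -4·-1258 + 2·291 + 3·-68 = 5410
  a_8 = -4·5410 + 2·-1258 + 3·291 = -23283
  a_9 = -4·-23283 + 2·5410 + 3·-1258 = 100178
  a_10 = -4·100178 + 2·-23283 + 3·5410 = -431048

-4,2,3 ; -431048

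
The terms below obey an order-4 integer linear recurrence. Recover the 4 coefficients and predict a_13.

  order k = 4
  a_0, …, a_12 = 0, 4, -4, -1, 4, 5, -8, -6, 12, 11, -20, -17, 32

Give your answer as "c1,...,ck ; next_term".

  a_4 = 0·-1 + -1·-4 + 0·4 + 1·0 = 4
  a_5 = 0·4 + -1·-1 + 0·-4 + 1·4 = 5
  a_6 = 0·5 + -1·4 + 0·-1 + 1·-4 = -8
  a_7 = 0·-8 + -1·5 + 0·4 + 1·-1 = -6
  a_8 = 0·-6 + -1·-8 + 0·5 + 1·4 = 12
  a_9 = 0·12 + -1·-6 + 0·-8 + 1·5 = 11
  a_10 = 0·11 + -1·12 + 0·-6 + 1·-8 = -20
  a_11 = 0·-20 + -1·11 + 0·12 + 1·-6 = -17
  a_12 = 0·-17 + -1·-20 + 0·11 + 1·12 = 32
  a_13 = 0·32 + -1·-17 + 0·-20 + 1·11 = 28

0,-1,0,1 ; 28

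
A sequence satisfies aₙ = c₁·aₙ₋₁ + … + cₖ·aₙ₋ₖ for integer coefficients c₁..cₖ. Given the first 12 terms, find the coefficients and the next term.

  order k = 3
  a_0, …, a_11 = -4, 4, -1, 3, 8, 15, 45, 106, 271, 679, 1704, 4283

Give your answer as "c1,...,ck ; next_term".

1,3,2 ; 10753

  a_3 = 1·-1 + 3·4 + 2·-4 = 3
  a_4 = 1·3 + 3·-1 + 2·4 = 8
  a_5 = 1·8 + 3·3 + 2·-1 = 15
  a_6 = 1·15 + 3·8 + 2·3 = 45
  a_7 = 1·45 + 3·15 + 2·8 = 106
  a_8 = 1·106 + 3·45 + 2·15 = 271
  a_9 = 1·271 + 3·106 + 2·45 = 679
  a_10 = 1·679 + 3·271 + 2·106 = 1704
  a_11 = 1·1704 + 3·679 + 2·271 = 4283
  a_12 = 1·4283 + 3·1704 + 2·679 = 10753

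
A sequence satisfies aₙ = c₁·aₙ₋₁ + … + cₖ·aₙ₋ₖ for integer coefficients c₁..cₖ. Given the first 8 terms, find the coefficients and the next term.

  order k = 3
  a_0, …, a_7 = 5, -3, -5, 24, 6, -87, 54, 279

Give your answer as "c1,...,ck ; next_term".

0,-3,3 ; -423

  a_3 = 0·-5 + -3·-3 + 3·5 = 24
  a_4 = 0·24 + -3·-5 + 3·-3 = 6
  a_5 = 0·6 + -3·24 + 3·-5 = -87
  a_6 = 0·-87 + -3·6 + 3·24 = 54
  a_7 = 0·54 + -3·-87 + 3·6 = 279
  a_8 = 0·279 + -3·54 + 3·-87 = -423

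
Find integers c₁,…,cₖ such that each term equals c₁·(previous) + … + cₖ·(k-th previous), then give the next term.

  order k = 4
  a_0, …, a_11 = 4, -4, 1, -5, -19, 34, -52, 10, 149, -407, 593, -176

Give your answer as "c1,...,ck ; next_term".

  a_4 = -1·-5 + 0·1 + 3·-4 + -3·4 = -19
  a_5 = -1·-19 + 0·-5 + 3·1 + -3·-4 = 34
  a_6 = -1·34 + 0·-19 + 3·-5 + -3·1 = -52
  a_7 = -1·-52 + 0·34 + 3·-19 + -3·-5 = 10
  a_8 = -1·10 + 0·-52 + 3·34 + -3·-19 = 149
  a_9 = -1·149 + 0·10 + 3·-52 + -3·34 = -407
  a_10 = -1·-407 + 0·149 + 3·10 + -3·-52 = 593
  a_11 = -1·593 + 0·-407 + 3·149 + -3·10 = -176
  a_12 = -1·-176 + 0·593 + 3·-407 + -3·149 = -1492

-1,0,3,-3 ; -1492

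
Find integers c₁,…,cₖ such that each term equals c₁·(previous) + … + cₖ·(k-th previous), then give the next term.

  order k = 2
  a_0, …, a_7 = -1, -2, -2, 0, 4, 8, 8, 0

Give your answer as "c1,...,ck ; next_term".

2,-2 ; -16

  a_2 = 2·-2 + -2·-1 = -2
  a_3 = 2·-2 + -2·-2 = 0
  a_4 = 2·0 + -2·-2 = 4
  a_5 = 2·4 + -2·0 = 8
  a_6 = 2·8 + -2·4 = 8
  a_7 = 2·8 + -2·8 = 0
  a_8 = 2·0 + -2·8 = -16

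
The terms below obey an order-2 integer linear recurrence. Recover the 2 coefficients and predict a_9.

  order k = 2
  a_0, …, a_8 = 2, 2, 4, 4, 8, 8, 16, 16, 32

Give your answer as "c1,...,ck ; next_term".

0,2 ; 32

  a_2 = 0·2 + 2·2 = 4
  a_3 = 0·4 + 2·2 = 4
  a_4 = 0·4 + 2·4 = 8
  a_5 = 0·8 + 2·4 = 8
  a_6 = 0·8 + 2·8 = 16
  a_7 = 0·16 + 2·8 = 16
  a_8 = 0·16 + 2·16 = 32
  a_9 = 0·32 + 2·16 = 32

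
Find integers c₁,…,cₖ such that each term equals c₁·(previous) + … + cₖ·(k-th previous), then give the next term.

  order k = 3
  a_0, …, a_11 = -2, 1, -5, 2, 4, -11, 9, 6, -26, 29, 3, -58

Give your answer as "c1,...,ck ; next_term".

  a_3 = -1·-5 + -1·1 + 1·-2 = 2
  a_4 = -1·2 + -1·-5 + 1·1 = 4
  a_5 = -1·4 + -1·2 + 1·-5 = -11
  a_6 = -1·-11 + -1·4 + 1·2 = 9
  a_7 = -1·9 + -1·-11 + 1·4 = 6
  a_8 = -1·6 + -1·9 + 1·-11 = -26
  a_9 = -1·-26 + -1·6 + 1·9 = 29
  a_10 = -1·29 + -1·-26 + 1·6 = 3
  a_11 = -1·3 + -1·29 + 1·-26 = -58
  a_12 = -1·-58 + -1·3 + 1·29 = 84

-1,-1,1 ; 84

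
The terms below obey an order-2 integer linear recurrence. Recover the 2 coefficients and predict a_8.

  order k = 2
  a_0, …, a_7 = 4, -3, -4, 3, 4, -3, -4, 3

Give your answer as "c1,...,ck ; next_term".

  a_2 = 0·-3 + -1·4 = -4
  a_3 = 0·-4 + -1·-3 = 3
  a_4 = 0·3 + -1·-4 = 4
  a_5 = 0·4 + -1·3 = -3
  a_6 = 0·-3 + -1·4 = -4
  a_7 = 0·-4 + -1·-3 = 3
  a_8 = 0·3 + -1·-4 = 4

0,-1 ; 4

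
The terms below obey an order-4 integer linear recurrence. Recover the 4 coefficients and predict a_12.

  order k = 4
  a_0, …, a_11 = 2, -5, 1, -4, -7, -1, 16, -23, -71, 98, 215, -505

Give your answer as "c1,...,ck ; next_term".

  a_4 = 0·-4 + -3·1 + 2·-5 + 3·2 = -7
  a_5 = 0·-7 + -3·-4 + 2·1 + 3·-5 = -1
  a_6 = 0·-1 + -3·-7 + 2·-4 + 3·1 = 16
  a_7 = 0·16 + -3·-1 + 2·-7 + 3·-4 = -23
  a_8 = 0·-23 + -3·16 + 2·-1 + 3·-7 = -71
  a_9 = 0·-71 + -3·-23 + 2·16 + 3·-1 = 98
  a_10 = 0·98 + -3·-71 + 2·-23 + 3·16 = 215
  a_11 = 0·215 + -3·98 + 2·-71 + 3·-23 = -505
  a_12 = 0·-505 + -3·215 + 2·98 + 3·-71 = -662

0,-3,2,3 ; -662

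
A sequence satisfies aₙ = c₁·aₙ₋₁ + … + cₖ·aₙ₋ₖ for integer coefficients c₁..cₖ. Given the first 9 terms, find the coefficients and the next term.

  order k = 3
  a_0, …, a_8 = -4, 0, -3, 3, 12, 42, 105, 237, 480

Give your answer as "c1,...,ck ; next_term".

  a_3 = 3·-3 + -1·0 + -3·-4 = 3
  a_4 = 3·3 + -1·-3 + -3·0 = 12
  a_5 = 3·12 + -1·3 + -3·-3 = 42
  a_6 = 3·42 + -1·12 + -3·3 = 105
  a_7 = 3·105 + -1·42 + -3·12 = 237
  a_8 = 3·237 + -1·105 + -3·42 = 480
  a_9 = 3·480 + -1·237 + -3·105 = 888

3,-1,-3 ; 888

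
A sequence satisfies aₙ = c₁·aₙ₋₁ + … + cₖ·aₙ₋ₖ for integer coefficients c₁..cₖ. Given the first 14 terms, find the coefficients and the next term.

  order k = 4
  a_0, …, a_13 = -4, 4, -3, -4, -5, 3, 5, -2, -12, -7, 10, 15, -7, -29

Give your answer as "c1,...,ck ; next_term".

  a_4 = 1·-4 + -1·-3 + 0·4 + 1·-4 = -5
  a_5 = 1·-5 + -1·-4 + 0·-3 + 1·4 = 3
  a_6 = 1·3 + -1·-5 + 0·-4 + 1·-3 = 5
  a_7 = 1·5 + -1·3 + 0·-5 + 1·-4 = -2
  a_8 = 1·-2 + -1·5 + 0·3 + 1·-5 = -12
  a_9 = 1·-12 + -1·-2 + 0·5 + 1·3 = -7
  a_10 = 1·-7 + -1·-12 + 0·-2 + 1·5 = 10
  a_11 = 1·10 + -1·-7 + 0·-12 + 1·-2 = 15
  a_12 = 1·15 + -1·10 + 0·-7 + 1·-12 = -7
  a_13 = 1·-7 + -1·15 + 0·10 + 1·-7 = -29
  a_14 = 1·-29 + -1·-7 + 0·15 + 1·10 = -12

1,-1,0,1 ; -12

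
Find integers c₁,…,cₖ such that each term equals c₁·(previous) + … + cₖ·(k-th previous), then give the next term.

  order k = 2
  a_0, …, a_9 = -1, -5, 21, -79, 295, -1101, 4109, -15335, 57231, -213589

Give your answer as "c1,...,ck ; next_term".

-4,-1 ; 797125

  a_2 = -4·-5 + -1·-1 = 21
  a_3 = -4·21 + -1·-5 = -79
  a_4 = -4·-79 + -1·21 = 295
  a_5 = -4·295 + -1·-79 = -1101
  a_6 = -4·-1101 + -1·295 = 4109
  a_7 = -4·4109 + -1·-1101 = -15335
  a_8 = -4·-15335 + -1·4109 = 57231
  a_9 = -4·57231 + -1·-15335 = -213589
  a_10 = -4·-213589 + -1·57231 = 797125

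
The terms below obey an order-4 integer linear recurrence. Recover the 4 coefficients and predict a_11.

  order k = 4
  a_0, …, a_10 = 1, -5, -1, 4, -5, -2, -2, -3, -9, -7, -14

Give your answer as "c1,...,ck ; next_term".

0,1,1,1 ; -19

  a_4 = 0·4 + 1·-1 + 1·-5 + 1·1 = -5
  a_5 = 0·-5 + 1·4 + 1·-1 + 1·-5 = -2
  a_6 = 0·-2 + 1·-5 + 1·4 + 1·-1 = -2
  a_7 = 0·-2 + 1·-2 + 1·-5 + 1·4 = -3
  a_8 = 0·-3 + 1·-2 + 1·-2 + 1·-5 = -9
  a_9 = 0·-9 + 1·-3 + 1·-2 + 1·-2 = -7
  a_10 = 0·-7 + 1·-9 + 1·-3 + 1·-2 = -14
  a_11 = 0·-14 + 1·-7 + 1·-9 + 1·-3 = -19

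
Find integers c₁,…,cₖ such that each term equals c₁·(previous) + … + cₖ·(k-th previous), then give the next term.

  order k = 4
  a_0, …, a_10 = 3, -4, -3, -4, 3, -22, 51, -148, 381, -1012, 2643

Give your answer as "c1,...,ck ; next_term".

  a_4 = -3·-4 + 0·-3 + 3·-4 + 1·3 = 3
  a_5 = -3·3 + 0·-4 + 3·-3 + 1·-4 = -22
  a_6 = -3·-22 + 0·3 + 3·-4 + 1·-3 = 51
  a_7 = -3·51 + 0·-22 + 3·3 + 1·-4 = -148
  a_8 = -3·-148 + 0·51 + 3·-22 + 1·3 = 381
  a_9 = -3·381 + 0·-148 + 3·51 + 1·-22 = -1012
  a_10 = -3·-1012 + 0·381 + 3·-148 + 1·51 = 2643
  a_11 = -3·2643 + 0·-1012 + 3·381 + 1·-148 = -6934

-3,0,3,1 ; -6934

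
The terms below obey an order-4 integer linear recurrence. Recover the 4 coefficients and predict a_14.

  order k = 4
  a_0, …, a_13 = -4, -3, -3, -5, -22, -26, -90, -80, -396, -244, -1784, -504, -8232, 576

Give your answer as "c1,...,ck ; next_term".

  a_4 = 0·-5 + 4·-3 + -2·-3 + 4·-4 = -22
  a_5 = 0·-22 + 4·-5 + -2·-3 + 4·-3 = -26
  a_6 = 0·-26 + 4·-22 + -2·-5 + 4·-3 = -90
  a_7 = 0·-90 + 4·-26 + -2·-22 + 4·-5 = -80
  a_8 = 0·-80 + 4·-90 + -2·-26 + 4·-22 = -396
  a_9 = 0·-396 + 4·-80 + -2·-90 + 4·-26 = -244
  a_10 = 0·-244 + 4·-396 + -2·-80 + 4·-90 = -1784
  a_11 = 0·-1784 + 4·-244 + -2·-396 + 4·-80 = -504
  a_12 = 0·-504 + 4·-1784 + -2·-244 + 4·-396 = -8232
  a_13 = 0·-8232 + 4·-504 + -2·-1784 + 4·-244 = 576
  a_14 = 0·576 + 4·-8232 + -2·-504 + 4·-1784 = -39056

0,4,-2,4 ; -39056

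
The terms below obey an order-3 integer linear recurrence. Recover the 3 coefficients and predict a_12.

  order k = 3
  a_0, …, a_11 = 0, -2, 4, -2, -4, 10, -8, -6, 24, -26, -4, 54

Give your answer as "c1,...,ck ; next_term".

  a_3 = -1·4 + -1·-2 + 1·0 = -2
  a_4 = -1·-2 + -1·4 + 1·-2 = -4
  a_5 = -1·-4 + -1·-2 + 1·4 = 10
  a_6 = -1·10 + -1·-4 + 1·-2 = -8
  a_7 = -1·-8 + -1·10 + 1·-4 = -6
  a_8 = -1·-6 + -1·-8 + 1·10 = 24
  a_9 = -1·24 + -1·-6 + 1·-8 = -26
  a_10 = -1·-26 + -1·24 + 1·-6 = -4
  a_11 = -1·-4 + -1·-26 + 1·24 = 54
  a_12 = -1·54 + -1·-4 + 1·-26 = -76

-1,-1,1 ; -76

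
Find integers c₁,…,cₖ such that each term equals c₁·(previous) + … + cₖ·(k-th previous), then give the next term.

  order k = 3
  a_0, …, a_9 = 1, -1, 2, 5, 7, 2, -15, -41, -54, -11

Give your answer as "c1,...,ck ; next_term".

  a_3 = 2·2 + -2·-1 + -1·1 = 5
  a_4 = 2·5 + -2·2 + -1·-1 = 7
  a_5 = 2·7 + -2·5 + -1·2 = 2
  a_6 = 2·2 + -2·7 + -1·5 = -15
  a_7 = 2·-15 + -2·2 + -1·7 = -41
  a_8 = 2·-41 + -2·-15 + -1·2 = -54
  a_9 = 2·-54 + -2·-41 + -1·-15 = -11
  a_10 = 2·-11 + -2·-54 + -1·-41 = 127

2,-2,-1 ; 127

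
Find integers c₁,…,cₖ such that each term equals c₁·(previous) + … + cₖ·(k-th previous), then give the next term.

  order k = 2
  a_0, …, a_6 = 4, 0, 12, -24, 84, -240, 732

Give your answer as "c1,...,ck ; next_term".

  a_2 = -2·0 + 3·4 = 12
  a_3 = -2·12 + 3·0 = -24
  a_4 = -2·-24 + 3·12 = 84
  a_5 = -2·84 + 3·-24 = -240
  a_6 = -2·-240 + 3·84 = 732
  a_7 = -2·732 + 3·-240 = -2184

-2,3 ; -2184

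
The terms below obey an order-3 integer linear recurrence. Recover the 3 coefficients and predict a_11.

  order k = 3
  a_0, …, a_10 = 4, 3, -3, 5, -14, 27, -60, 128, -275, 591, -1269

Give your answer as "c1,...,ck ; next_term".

  a_3 = -1·-3 + 2·3 + -1·4 = 5
  a_4 = -1·5 + 2·-3 + -1·3 = -14
  a_5 = -1·-14 + 2·5 + -1·-3 = 27
  a_6 = -1·27 + 2·-14 + -1·5 = -60
  a_7 = -1·-60 + 2·27 + -1·-14 = 128
  a_8 = -1·128 + 2·-60 + -1·27 = -275
  a_9 = -1·-275 + 2·128 + -1·-60 = 591
  a_10 = -1·591 + 2·-275 + -1·128 = -1269
  a_11 = -1·-1269 + 2·591 + -1·-275 = 2726

-1,2,-1 ; 2726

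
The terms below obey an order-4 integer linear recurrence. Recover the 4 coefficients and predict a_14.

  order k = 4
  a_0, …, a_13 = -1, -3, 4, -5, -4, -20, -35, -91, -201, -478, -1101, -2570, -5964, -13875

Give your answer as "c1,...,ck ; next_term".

  a_4 = 2·-5 + 1·4 + -1·-3 + 1·-1 = -4
  a_5 = 2·-4 + 1·-5 + -1·4 + 1·-3 = -20
  a_6 = 2·-20 + 1·-4 + -1·-5 + 1·4 = -35
  a_7 = 2·-35 + 1·-20 + -1·-4 + 1·-5 = -91
  a_8 = 2·-91 + 1·-35 + -1·-20 + 1·-4 = -201
  a_9 = 2·-201 + 1·-91 + -1·-35 + 1·-20 = -478
  a_10 = 2·-478 + 1·-201 + -1·-91 + 1·-35 = -1101
  a_11 = 2·-1101 + 1·-478 + -1·-201 + 1·-91 = -2570
  a_12 = 2·-2570 + 1·-1101 + -1·-478 + 1·-201 = -5964
  a_13 = 2·-5964 + 1·-2570 + -1·-1101 + 1·-478 = -13875
  a_14 = 2·-13875 + 1·-5964 + -1·-2570 + 1·-1101 = -32245

2,1,-1,1 ; -32245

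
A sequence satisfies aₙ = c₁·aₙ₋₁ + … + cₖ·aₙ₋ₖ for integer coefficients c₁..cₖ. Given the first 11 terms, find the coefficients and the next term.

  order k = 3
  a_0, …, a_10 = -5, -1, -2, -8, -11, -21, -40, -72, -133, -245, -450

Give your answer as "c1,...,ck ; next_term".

1,1,1 ; -828

  a_3 = 1·-2 + 1·-1 + 1·-5 = -8
  a_4 = 1·-8 + 1·-2 + 1·-1 = -11
  a_5 = 1·-11 + 1·-8 + 1·-2 = -21
  a_6 = 1·-21 + 1·-11 + 1·-8 = -40
  a_7 = 1·-40 + 1·-21 + 1·-11 = -72
  a_8 = 1·-72 + 1·-40 + 1·-21 = -133
  a_9 = 1·-133 + 1·-72 + 1·-40 = -245
  a_10 = 1·-245 + 1·-133 + 1·-72 = -450
  a_11 = 1·-450 + 1·-245 + 1·-133 = -828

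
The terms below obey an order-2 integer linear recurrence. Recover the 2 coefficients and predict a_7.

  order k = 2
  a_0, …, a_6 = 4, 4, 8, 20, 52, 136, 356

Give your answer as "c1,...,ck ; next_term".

  a_2 = 3·4 + -1·4 = 8
  a_3 = 3·8 + -1·4 = 20
  a_4 = 3·20 + -1·8 = 52
  a_5 = 3·52 + -1·20 = 136
  a_6 = 3·136 + -1·52 = 356
  a_7 = 3·356 + -1·136 = 932

3,-1 ; 932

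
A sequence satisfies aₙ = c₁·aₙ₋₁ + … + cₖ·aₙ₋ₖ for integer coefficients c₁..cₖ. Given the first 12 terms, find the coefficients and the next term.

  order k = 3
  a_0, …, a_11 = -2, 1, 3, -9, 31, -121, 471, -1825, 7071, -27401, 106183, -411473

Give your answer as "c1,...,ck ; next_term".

  a_3 = -4·3 + -1·1 + -2·-2 = -9
  a_4 = -4·-9 + -1·3 + -2·1 = 31
  a_5 = -4·31 + -1·-9 + -2·3 = -121
  a_6 = -4·-121 + -1·31 + -2·-9 = 471
  a_7 = -4·471 + -1·-121 + -2·31 = -1825
  a_8 = -4·-1825 + -1·471 + -2·-121 = 7071
  a_9 = -4·7071 + -1·-1825 + -2·471 = -27401
  a_10 = -4·-27401 + -1·7071 + -2·-1825 = 106183
  a_11 = -4·106183 + -1·-27401 + -2·7071 = -411473
  a_12 = -4·-411473 + -1·106183 + -2·-27401 = 1594511

-4,-1,-2 ; 1594511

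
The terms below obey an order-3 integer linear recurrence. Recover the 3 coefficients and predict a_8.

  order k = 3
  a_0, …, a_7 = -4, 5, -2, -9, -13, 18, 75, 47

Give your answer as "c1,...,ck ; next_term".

1,-3,-2 ; -214

  a_3 = 1·-2 + -3·5 + -2·-4 = -9
  a_4 = 1·-9 + -3·-2 + -2·5 = -13
  a_5 = 1·-13 + -3·-9 + -2·-2 = 18
  a_6 = 1·18 + -3·-13 + -2·-9 = 75
  a_7 = 1·75 + -3·18 + -2·-13 = 47
  a_8 = 1·47 + -3·75 + -2·18 = -214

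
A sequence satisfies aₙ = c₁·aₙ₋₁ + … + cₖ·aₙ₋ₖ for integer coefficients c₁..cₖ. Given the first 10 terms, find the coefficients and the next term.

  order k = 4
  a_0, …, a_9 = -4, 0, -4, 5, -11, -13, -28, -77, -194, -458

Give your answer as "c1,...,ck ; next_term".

  a_4 = 1·5 + 2·-4 + 3·0 + 2·-4 = -11
  a_5 = 1·-11 + 2·5 + 3·-4 + 2·0 = -13
  a_6 = 1·-13 + 2·-11 + 3·5 + 2·-4 = -28
  a_7 = 1·-28 + 2·-13 + 3·-11 + 2·5 = -77
  a_8 = 1·-77 + 2·-28 + 3·-13 + 2·-11 = -194
  a_9 = 1·-194 + 2·-77 + 3·-28 + 2·-13 = -458
  a_10 = 1·-458 + 2·-194 + 3·-77 + 2·-28 = -1133

1,2,3,2 ; -1133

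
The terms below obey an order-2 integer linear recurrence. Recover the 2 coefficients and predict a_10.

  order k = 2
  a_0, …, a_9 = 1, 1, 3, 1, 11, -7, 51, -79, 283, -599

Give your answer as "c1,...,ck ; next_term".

  a_2 = -1·1 + 4·1 = 3
  a_3 = -1·3 + 4·1 = 1
  a_4 = -1·1 + 4·3 = 11
  a_5 = -1·11 + 4·1 = -7
  a_6 = -1·-7 + 4·11 = 51
  a_7 = -1·51 + 4·-7 = -79
  a_8 = -1·-79 + 4·51 = 283
  a_9 = -1·283 + 4·-79 = -599
  a_10 = -1·-599 + 4·283 = 1731

-1,4 ; 1731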